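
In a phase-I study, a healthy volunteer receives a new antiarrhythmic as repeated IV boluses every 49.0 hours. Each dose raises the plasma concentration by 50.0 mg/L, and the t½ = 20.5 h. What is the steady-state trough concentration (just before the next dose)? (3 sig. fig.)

11.8 mg/L

k = ln 2 / 20.5 = 0.03381 h⁻¹
Fraction remaining after one interval: e^(−kτ) = e^(−0.03381 × 49.0) = 0.1908
R = 1 / (1 − 0.1908) = 1.236
Css,max = 50.0 × 1.236 = 61.79 mg/L
Css,min = Css,max × e^(−kτ) = 61.79 × 0.1908 ≈ 11.8 mg/L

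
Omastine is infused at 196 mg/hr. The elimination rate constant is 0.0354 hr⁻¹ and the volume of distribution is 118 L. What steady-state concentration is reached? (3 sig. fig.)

46.9 µg/mL

CL = k · V = 0.0354 × 118 = 4.177 L/hr
Css = rate / CL = 196 / 4.177 ≈ 46.9 µg/mL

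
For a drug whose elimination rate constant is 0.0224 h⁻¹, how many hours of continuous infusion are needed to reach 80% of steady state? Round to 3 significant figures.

71.8 hours

f = 1 − e^(−kt)  ⇒  t = −ln(1 − f) / k
t = −ln(1 − 0.8) / 0.02240 = 1.609 / 0.02240 ≈ 71.8 hours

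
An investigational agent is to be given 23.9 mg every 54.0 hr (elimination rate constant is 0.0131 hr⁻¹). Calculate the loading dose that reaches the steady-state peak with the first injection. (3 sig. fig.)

47.1 mg

Accumulation ratio R = 1 / (1 − e^(−kτ)) = 1 / (1 − e^(−0.01310×54.0)) = 1 / (1 − 0.4929) = 1.972
Loading dose = maintenance dose × R = 23.9 × 1.972 ≈ 47.1 mg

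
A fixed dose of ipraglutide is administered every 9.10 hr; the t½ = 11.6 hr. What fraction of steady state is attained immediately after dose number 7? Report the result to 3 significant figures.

k = ln 2 / 11.6 = 0.05975 hr⁻¹
f_n = 1 − e^(−nkτ) = 1 − e^(−7 × 0.05975 × 9.10) = 1 − e^(−3.806) = 1 − 0.02223 ≈ 0.978

0.978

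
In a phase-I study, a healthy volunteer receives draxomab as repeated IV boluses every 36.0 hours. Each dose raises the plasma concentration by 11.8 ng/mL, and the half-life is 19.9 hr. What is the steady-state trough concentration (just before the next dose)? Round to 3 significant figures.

4.71 ng/mL

k = ln 2 / 19.9 = 0.03483 hr⁻¹
Fraction remaining after one interval: e^(−kτ) = e^(−0.03483 × 36.0) = 0.2854
R = 1 / (1 − 0.2854) = 1.399
Css,max = 11.8 × 1.399 = 16.51 ng/mL
Css,min = Css,max × e^(−kτ) = 16.51 × 0.2854 ≈ 4.71 ng/mL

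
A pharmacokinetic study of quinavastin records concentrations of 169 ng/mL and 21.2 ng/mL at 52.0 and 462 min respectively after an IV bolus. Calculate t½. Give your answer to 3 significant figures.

k = ln(C₁/C₂) / (t₂ − t₁) = ln(169/21.2) / (462 − 52.0)
  = 2.076 / 410.0 = 0.005063 min⁻¹
t½ = ln 2 / k = ln 2 / 0.005063 ≈ 137 minutes

137 minutes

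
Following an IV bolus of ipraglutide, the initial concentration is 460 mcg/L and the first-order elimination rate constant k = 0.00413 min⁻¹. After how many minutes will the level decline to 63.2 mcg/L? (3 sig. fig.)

C(t) = C₀ e^(−kt)  ⇒  t = ln(C₀/C) / k
t = ln(460/63.2) / 0.004130 = 1.985 / 0.004130 ≈ 481 minutes

481 minutes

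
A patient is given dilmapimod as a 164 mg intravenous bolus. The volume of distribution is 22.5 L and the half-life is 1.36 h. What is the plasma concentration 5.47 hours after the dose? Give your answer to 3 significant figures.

C₀ = dose / V = 164 / 22.5 = 7.289 µg/mL
k = ln 2 / 1.36 = 0.5097 h⁻¹
C(t) = C₀ e^(−kt) = 7.289 × e^(−0.5097 × 5.47) = 7.289 × e^(−2.788) = 7.289 × 0.06155 ≈ 0.449 µg/mL

0.449 µg/mL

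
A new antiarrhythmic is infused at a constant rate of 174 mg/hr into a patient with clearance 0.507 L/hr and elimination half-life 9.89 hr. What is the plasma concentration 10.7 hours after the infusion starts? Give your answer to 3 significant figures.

Css = rate / CL = 174 / 0.507 = 343.2 mg/L
k = ln 2 / 9.89 = 0.07009 hr⁻¹
C(t) = Css (1 − e^(−kt)) = 343.2 × (1 − e^(−0.7499)) = 343.2 × 0.5276 ≈ 181 mg/L

181 mg/L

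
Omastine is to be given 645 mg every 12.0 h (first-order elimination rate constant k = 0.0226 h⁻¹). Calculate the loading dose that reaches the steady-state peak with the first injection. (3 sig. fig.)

Accumulation ratio R = 1 / (1 − e^(−kτ)) = 1 / (1 − e^(−0.02260×12.0)) = 1 / (1 − 0.7625) = 4.210
Loading dose = maintenance dose × R = 645 × 4.210 ≈ 2720 mg

2720 mg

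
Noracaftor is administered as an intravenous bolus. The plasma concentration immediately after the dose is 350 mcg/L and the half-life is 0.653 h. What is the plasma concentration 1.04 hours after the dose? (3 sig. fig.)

116 mcg/L

k = ln 2 / 0.653 = 1.061 h⁻¹
1.04 h is 1.593 half-lives, so C = 350 × (1/2)^1.593 = 350 × 0.3316 ≈ 116 mcg/L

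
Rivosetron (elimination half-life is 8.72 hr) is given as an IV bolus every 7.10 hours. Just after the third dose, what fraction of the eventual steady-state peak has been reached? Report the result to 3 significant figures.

k = ln 2 / 8.72 = 0.07949 hr⁻¹
f_n = 1 − e^(−nkτ) = 1 − e^(−3 × 0.07949 × 7.10) = 1 − e^(−1.693) = 1 − 0.1839 ≈ 0.816

0.816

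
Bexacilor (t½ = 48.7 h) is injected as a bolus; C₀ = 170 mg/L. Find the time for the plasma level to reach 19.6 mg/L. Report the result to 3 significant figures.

k = ln 2 / 48.7 = 0.01423 h⁻¹
C(t) = C₀ e^(−kt)  ⇒  t = ln(C₀/C) / k
t = ln(170/19.6) / 0.01423 = 2.160 / 0.01423 ≈ 152 hours

152 hours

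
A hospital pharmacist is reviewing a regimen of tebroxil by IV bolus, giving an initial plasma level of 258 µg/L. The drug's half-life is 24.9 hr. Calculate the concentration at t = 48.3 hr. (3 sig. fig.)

k = ln 2 / 24.9 = 0.02784 hr⁻¹
48.3 hr is 1.940 half-lives, so C = 258 × (1/2)^1.940 = 258 × 0.2607 ≈ 67.3 µg/L

67.3 µg/L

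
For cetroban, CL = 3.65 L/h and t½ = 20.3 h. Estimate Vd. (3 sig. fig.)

k = ln 2 / t½ = ln 2 / 20.3 = 0.03415 h⁻¹
V = CL / k = 3.65 / 0.03415 ≈ 107 L

107 L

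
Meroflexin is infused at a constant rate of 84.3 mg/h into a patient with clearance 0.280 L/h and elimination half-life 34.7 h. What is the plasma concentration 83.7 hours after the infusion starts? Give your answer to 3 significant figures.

245 µg/mL

Css = rate / CL = 84.3 / 0.280 = 301.1 µg/mL
k = ln 2 / 34.7 = 0.01998 h⁻¹
C(t) = Css (1 − e^(−kt)) = 301.1 × (1 − e^(−1.672)) = 301.1 × 0.8121 ≈ 245 µg/mL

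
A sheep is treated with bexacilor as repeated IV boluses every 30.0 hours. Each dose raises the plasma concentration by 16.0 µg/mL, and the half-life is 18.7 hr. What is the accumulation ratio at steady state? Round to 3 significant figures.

1.49

k = ln 2 / 18.7 = 0.03707 hr⁻¹
Fraction remaining after one interval: e^(−kτ) = e^(−0.03707 × 30.0) = 0.3289
R = 1 / (1 − 0.3289) = 1 / 0.6711 ≈ 1.49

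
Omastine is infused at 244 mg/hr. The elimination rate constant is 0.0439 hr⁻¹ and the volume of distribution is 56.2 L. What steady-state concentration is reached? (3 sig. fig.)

CL = k · V = 0.0439 × 56.2 = 2.467 L/hr
Css = rate / CL = 244 / 2.467 ≈ 98.9 µg/mL

98.9 µg/mL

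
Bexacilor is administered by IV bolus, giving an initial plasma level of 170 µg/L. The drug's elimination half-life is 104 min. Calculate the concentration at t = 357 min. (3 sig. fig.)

k = ln 2 / 104 = 0.006665 min⁻¹
357 min is 3.433 half-lives, so C = 170 × (1/2)^3.433 = 170 × 0.09261 ≈ 15.7 µg/L

15.7 µg/L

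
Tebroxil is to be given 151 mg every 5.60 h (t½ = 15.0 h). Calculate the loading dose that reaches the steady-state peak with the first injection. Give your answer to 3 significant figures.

662 mg

k = ln 2 / 15.0 = 0.04621 h⁻¹
Accumulation ratio R = 1 / (1 − e^(−kτ)) = 1 / (1 − e^(−0.04621×5.60)) = 1 / (1 − 0.7720) = 4.386
Loading dose = maintenance dose × R = 151 × 4.386 ≈ 662 mg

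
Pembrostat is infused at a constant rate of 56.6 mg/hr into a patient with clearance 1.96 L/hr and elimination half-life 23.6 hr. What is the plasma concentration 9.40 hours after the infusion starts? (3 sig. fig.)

Css = rate / CL = 56.6 / 1.96 = 28.88 µg/mL
k = ln 2 / 23.6 = 0.02937 hr⁻¹
C(t) = Css (1 − e^(−kt)) = 28.88 × (1 − e^(−0.2761)) = 28.88 × 0.2413 ≈ 6.97 µg/mL

6.97 µg/mL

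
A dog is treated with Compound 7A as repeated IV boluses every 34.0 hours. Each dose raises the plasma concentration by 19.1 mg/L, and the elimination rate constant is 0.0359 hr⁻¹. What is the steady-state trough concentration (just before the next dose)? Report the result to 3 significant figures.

Fraction remaining after one interval: e^(−kτ) = e^(−0.03590 × 34.0) = 0.2951
R = 1 / (1 − 0.2951) = 1.419
Css,max = 19.1 × 1.419 = 27.09 mg/L
Css,min = Css,max × e^(−kτ) = 27.09 × 0.2951 ≈ 7.99 mg/L

7.99 mg/L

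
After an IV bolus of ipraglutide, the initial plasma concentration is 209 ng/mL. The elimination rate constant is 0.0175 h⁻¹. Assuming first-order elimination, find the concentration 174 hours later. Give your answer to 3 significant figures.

C(t) = C₀ e^(−kt) = 209 × e^(−0.01750 × 174) = 209 × e^(−3.045) = 209 × 0.04760 ≈ 9.95 ng/mL

9.95 ng/mL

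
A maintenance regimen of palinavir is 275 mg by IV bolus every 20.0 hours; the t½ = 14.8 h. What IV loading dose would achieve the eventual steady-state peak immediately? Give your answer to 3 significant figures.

452 mg

k = ln 2 / 14.8 = 0.04683 h⁻¹
Accumulation ratio R = 1 / (1 − e^(−kτ)) = 1 / (1 − e^(−0.04683×20.0)) = 1 / (1 − 0.3919) = 1.645
Loading dose = maintenance dose × R = 275 × 1.645 ≈ 452 mg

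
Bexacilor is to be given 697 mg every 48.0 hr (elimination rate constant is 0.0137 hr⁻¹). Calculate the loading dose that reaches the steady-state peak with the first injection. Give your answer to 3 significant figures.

1450 mg

Accumulation ratio R = 1 / (1 − e^(−kτ)) = 1 / (1 − e^(−0.01370×48.0)) = 1 / (1 − 0.5181) = 2.075
Loading dose = maintenance dose × R = 697 × 2.075 ≈ 1450 mg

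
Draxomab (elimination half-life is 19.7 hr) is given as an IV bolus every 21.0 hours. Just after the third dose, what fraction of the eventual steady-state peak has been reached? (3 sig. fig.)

0.891

k = ln 2 / 19.7 = 0.03519 hr⁻¹
f_n = 1 − e^(−nkτ) = 1 − e^(−3 × 0.03519 × 21.0) = 1 − e^(−2.217) = 1 − 0.1090 ≈ 0.891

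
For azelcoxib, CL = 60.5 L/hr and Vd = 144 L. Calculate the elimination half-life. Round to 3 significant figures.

1.65 hours

k = CL / V = 60.5 / 144 = 0.4201 hr⁻¹
t½ = ln 2 / k = ln 2 / 0.4201 ≈ 1.65 hours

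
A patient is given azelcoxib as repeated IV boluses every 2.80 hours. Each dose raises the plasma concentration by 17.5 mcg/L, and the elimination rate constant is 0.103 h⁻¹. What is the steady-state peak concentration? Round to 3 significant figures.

69.8 mcg/L

Fraction remaining after one interval: e^(−kτ) = e^(−0.1030 × 2.80) = 0.7495
R = 1 / (1 − 0.7495) = 3.991
Css,max = 17.5 × 3.991 ≈ 69.8 mcg/L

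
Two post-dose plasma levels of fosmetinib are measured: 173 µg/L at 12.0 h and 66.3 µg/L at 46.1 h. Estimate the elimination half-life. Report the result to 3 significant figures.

k = ln(C₁/C₂) / (t₂ − t₁) = ln(173/66.3) / (46.1 − 12.0)
  = 0.9591 / 34.10 = 0.02813 h⁻¹
t½ = ln 2 / k = ln 2 / 0.02813 ≈ 24.6 hours

24.6 hours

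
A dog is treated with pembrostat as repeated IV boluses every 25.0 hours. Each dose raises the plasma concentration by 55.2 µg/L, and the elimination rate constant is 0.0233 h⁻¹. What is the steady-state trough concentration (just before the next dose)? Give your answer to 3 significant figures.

Fraction remaining after one interval: e^(−kτ) = e^(−0.02330 × 25.0) = 0.5585
R = 1 / (1 − 0.5585) = 2.265
Css,max = 55.2 × 2.265 = 125.0 µg/L
Css,min = Css,max × e^(−kτ) = 125.0 × 0.5585 ≈ 69.8 µg/L

69.8 µg/L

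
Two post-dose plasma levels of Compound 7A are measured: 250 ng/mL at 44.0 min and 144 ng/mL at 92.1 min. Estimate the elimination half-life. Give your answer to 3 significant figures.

k = ln(C₁/C₂) / (t₂ − t₁) = ln(250/144) / (92.1 − 44.0)
  = 0.5516 / 48.10 = 0.01147 min⁻¹
t½ = ln 2 / k = ln 2 / 0.01147 ≈ 60.4 minutes

60.4 minutes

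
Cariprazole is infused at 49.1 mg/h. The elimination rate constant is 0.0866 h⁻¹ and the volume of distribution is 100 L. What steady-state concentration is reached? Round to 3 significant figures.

5.67 µg/mL

CL = k · V = 0.0866 × 100 = 8.660 L/h
Css = rate / CL = 49.1 / 8.660 ≈ 5.67 µg/mL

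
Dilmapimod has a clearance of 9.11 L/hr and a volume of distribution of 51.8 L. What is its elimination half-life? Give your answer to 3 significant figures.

k = CL / V = 9.11 / 51.8 = 0.1759 hr⁻¹
t½ = ln 2 / k = ln 2 / 0.1759 ≈ 3.94 hours

3.94 hours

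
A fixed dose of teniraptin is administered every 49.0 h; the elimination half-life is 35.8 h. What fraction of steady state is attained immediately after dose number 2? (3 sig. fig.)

k = ln 2 / 35.8 = 0.01936 h⁻¹
f_n = 1 − e^(−nkτ) = 1 − e^(−2 × 0.01936 × 49.0) = 1 − e^(−1.897) = 1 − 0.1500 ≈ 0.850

0.850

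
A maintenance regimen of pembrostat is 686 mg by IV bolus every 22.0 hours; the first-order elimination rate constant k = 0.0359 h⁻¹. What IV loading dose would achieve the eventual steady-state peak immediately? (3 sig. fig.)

Accumulation ratio R = 1 / (1 − e^(−kτ)) = 1 / (1 − e^(−0.03590×22.0)) = 1 / (1 − 0.4539) = 1.831
Loading dose = maintenance dose × R = 686 × 1.831 ≈ 1260 mg

1260 mg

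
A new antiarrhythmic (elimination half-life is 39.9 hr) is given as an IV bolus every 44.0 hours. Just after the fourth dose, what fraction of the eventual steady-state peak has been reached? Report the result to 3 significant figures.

k = ln 2 / 39.9 = 0.01737 hr⁻¹
f_n = 1 − e^(−nkτ) = 1 − e^(−4 × 0.01737 × 44.0) = 1 − e^(−3.057) = 1 − 0.04701 ≈ 0.953

0.953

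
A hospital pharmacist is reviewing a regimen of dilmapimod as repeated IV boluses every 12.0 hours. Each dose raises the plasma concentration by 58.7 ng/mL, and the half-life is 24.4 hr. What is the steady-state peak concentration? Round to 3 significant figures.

203 ng/mL

k = ln 2 / 24.4 = 0.02841 hr⁻¹
Fraction remaining after one interval: e^(−kτ) = e^(−0.02841 × 12.0) = 0.7111
R = 1 / (1 − 0.7111) = 3.462
Css,max = 58.7 × 3.462 ≈ 203 ng/mL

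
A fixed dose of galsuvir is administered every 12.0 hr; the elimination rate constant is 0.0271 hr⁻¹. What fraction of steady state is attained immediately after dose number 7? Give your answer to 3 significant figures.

0.897

f_n = 1 − e^(−nkτ) = 1 − e^(−7 × 0.02710 × 12.0) = 1 − e^(−2.276) = 1 − 0.1027 ≈ 0.897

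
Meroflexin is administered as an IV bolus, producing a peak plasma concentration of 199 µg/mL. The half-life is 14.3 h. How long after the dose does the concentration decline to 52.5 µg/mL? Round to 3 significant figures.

27.5 hours

k = ln 2 / 14.3 = 0.04847 h⁻¹
C(t) = C₀ e^(−kt)  ⇒  t = ln(C₀/C) / k
t = ln(199/52.5) / 0.04847 = 1.332 / 0.04847 ≈ 27.5 hours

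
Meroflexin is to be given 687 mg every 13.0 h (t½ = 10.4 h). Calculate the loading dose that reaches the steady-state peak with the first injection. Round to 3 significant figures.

1190 mg

k = ln 2 / 10.4 = 0.06665 h⁻¹
Accumulation ratio R = 1 / (1 − e^(−kτ)) = 1 / (1 − e^(−0.06665×13.0)) = 1 / (1 − 0.4204) = 1.725
Loading dose = maintenance dose × R = 687 × 1.725 ≈ 1190 mg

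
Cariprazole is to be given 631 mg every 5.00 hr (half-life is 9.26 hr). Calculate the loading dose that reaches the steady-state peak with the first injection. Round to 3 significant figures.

k = ln 2 / 9.26 = 0.07485 hr⁻¹
Accumulation ratio R = 1 / (1 − e^(−kτ)) = 1 / (1 − e^(−0.07485×5.00)) = 1 / (1 − 0.6878) = 3.203
Loading dose = maintenance dose × R = 631 × 3.203 ≈ 2020 mg

2020 mg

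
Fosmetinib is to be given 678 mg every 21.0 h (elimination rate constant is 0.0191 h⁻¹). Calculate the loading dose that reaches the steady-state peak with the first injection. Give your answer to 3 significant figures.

Accumulation ratio R = 1 / (1 − e^(−kτ)) = 1 / (1 − e^(−0.01910×21.0)) = 1 / (1 − 0.6696) = 3.026
Loading dose = maintenance dose × R = 678 × 3.026 ≈ 2050 mg

2050 mg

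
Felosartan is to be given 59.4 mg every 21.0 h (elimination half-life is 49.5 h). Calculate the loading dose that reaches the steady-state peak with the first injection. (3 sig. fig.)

233 mg

k = ln 2 / 49.5 = 0.01400 h⁻¹
Accumulation ratio R = 1 / (1 − e^(−kτ)) = 1 / (1 − e^(−0.01400×21.0)) = 1 / (1 − 0.7452) = 3.925
Loading dose = maintenance dose × R = 59.4 × 3.925 ≈ 233 mg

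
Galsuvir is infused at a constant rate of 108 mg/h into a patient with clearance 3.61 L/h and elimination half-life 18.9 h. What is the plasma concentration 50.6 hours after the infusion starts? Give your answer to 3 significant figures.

25.2 mg/L

Css = rate / CL = 108 / 3.61 = 29.92 mg/L
k = ln 2 / 18.9 = 0.03667 h⁻¹
C(t) = Css (1 − e^(−kt)) = 29.92 × (1 − e^(−1.856)) = 29.92 × 0.8437 ≈ 25.2 mg/L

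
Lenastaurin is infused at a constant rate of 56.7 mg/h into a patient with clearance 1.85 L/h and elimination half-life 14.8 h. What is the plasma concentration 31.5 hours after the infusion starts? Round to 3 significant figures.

Css = rate / CL = 56.7 / 1.85 = 30.65 mg/L
k = ln 2 / 14.8 = 0.04683 h⁻¹
C(t) = Css (1 − e^(−kt)) = 30.65 × (1 − e^(−1.475)) = 30.65 × 0.7713 ≈ 23.6 mg/L

23.6 mg/L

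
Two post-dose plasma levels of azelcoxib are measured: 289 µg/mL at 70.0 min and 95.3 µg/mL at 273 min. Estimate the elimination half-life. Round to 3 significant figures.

k = ln(C₁/C₂) / (t₂ − t₁) = ln(289/95.3) / (273 − 70.0)
  = 1.109 / 203.0 = 0.005465 min⁻¹
t½ = ln 2 / k = ln 2 / 0.005465 ≈ 127 minutes

127 minutes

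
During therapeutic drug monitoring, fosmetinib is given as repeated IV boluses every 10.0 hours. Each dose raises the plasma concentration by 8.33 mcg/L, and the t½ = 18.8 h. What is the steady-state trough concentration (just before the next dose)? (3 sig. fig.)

18.7 mcg/L

k = ln 2 / 18.8 = 0.03687 h⁻¹
Fraction remaining after one interval: e^(−kτ) = e^(−0.03687 × 10.0) = 0.6916
R = 1 / (1 − 0.6916) = 3.243
Css,max = 8.33 × 3.243 = 27.01 mcg/L
Css,min = Css,max × e^(−kτ) = 27.01 × 0.6916 ≈ 18.7 mcg/L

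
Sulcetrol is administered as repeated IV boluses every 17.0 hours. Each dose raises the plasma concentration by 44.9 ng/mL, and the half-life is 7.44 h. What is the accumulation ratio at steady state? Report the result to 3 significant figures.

1.26

k = ln 2 / 7.44 = 0.09316 h⁻¹
Fraction remaining after one interval: e^(−kτ) = e^(−0.09316 × 17.0) = 0.2052
R = 1 / (1 − 0.2052) = 1 / 0.7948 ≈ 1.26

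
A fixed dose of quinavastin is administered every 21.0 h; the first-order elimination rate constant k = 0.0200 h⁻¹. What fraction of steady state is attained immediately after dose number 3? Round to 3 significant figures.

0.716

f_n = 1 − e^(−nkτ) = 1 − e^(−3 × 0.02000 × 21.0) = 1 − e^(−1.260) = 1 − 0.2837 ≈ 0.716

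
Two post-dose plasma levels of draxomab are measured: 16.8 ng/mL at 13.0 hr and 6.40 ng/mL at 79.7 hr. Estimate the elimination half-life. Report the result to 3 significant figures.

47.9 hours

k = ln(C₁/C₂) / (t₂ − t₁) = ln(16.8/6.40) / (79.7 − 13.0)
  = 0.9651 / 66.70 = 0.01447 hr⁻¹
t½ = ln 2 / k = ln 2 / 0.01447 ≈ 47.9 hours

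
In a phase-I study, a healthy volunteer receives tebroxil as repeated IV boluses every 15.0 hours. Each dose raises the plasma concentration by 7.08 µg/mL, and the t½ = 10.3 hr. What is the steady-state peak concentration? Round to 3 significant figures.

11.1 µg/mL

k = ln 2 / 10.3 = 0.06730 hr⁻¹
Fraction remaining after one interval: e^(−kτ) = e^(−0.06730 × 15.0) = 0.3644
R = 1 / (1 − 0.3644) = 1.573
Css,max = 7.08 × 1.573 ≈ 11.1 µg/mL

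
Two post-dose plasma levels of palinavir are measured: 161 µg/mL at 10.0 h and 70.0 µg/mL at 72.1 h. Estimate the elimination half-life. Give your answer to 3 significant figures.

k = ln(C₁/C₂) / (t₂ − t₁) = ln(161/70.0) / (72.1 − 10.0)
  = 0.8329 / 62.10 = 0.01341 h⁻¹
t½ = ln 2 / k = ln 2 / 0.01341 ≈ 51.7 hours

51.7 hours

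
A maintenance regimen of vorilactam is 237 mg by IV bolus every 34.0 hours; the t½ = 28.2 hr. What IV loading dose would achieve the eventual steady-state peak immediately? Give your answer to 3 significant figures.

418 mg

k = ln 2 / 28.2 = 0.02458 hr⁻¹
Accumulation ratio R = 1 / (1 − e^(−kτ)) = 1 / (1 − e^(−0.02458×34.0)) = 1 / (1 − 0.4336) = 1.765
Loading dose = maintenance dose × R = 237 × 1.765 ≈ 418 mg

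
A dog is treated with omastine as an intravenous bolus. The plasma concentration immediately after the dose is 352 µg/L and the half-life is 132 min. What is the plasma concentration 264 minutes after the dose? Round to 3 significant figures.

88.0 µg/L

k = ln 2 / 132 = 0.005251 min⁻¹
264 min is 2.000 half-lives, so C = 352 × (1/2)^2.000 = 352 × 0.2500 ≈ 88.0 µg/L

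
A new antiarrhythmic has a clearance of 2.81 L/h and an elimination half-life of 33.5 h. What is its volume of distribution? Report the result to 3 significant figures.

136 L

k = ln 2 / t½ = ln 2 / 33.5 = 0.02069 h⁻¹
V = CL / k = 2.81 / 0.02069 ≈ 136 L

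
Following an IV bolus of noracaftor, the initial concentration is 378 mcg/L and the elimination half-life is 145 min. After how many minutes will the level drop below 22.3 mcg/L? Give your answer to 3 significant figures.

592 minutes

k = ln 2 / 145 = 0.004780 min⁻¹
C(t) = C₀ e^(−kt)  ⇒  t = ln(C₀/C) / k
t = ln(378/22.3) / 0.004780 = 2.830 / 0.004780 ≈ 592 minutes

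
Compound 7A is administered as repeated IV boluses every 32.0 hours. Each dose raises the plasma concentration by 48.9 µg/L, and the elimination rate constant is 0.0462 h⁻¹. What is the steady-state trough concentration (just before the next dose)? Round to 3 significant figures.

Fraction remaining after one interval: e^(−kτ) = e^(−0.04620 × 32.0) = 0.2280
R = 1 / (1 − 0.2280) = 1.295
Css,max = 48.9 × 1.295 = 63.34 µg/L
Css,min = Css,max × e^(−kτ) = 63.34 × 0.2280 ≈ 14.4 µg/L

14.4 µg/L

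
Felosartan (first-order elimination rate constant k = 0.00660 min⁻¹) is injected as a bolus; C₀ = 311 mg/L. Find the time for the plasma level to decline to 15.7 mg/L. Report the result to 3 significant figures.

452 minutes

C(t) = C₀ e^(−kt)  ⇒  t = ln(C₀/C) / k
t = ln(311/15.7) / 0.006600 = 2.986 / 0.006600 ≈ 452 minutes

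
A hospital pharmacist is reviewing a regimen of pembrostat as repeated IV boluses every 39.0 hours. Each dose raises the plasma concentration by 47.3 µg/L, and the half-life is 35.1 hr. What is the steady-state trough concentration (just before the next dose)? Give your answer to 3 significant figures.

40.8 µg/L

k = ln 2 / 35.1 = 0.01975 hr⁻¹
Fraction remaining after one interval: e^(−kτ) = e^(−0.01975 × 39.0) = 0.4629
R = 1 / (1 − 0.4629) = 1.862
Css,max = 47.3 × 1.862 = 88.07 µg/L
Css,min = Css,max × e^(−kτ) = 88.07 × 0.4629 ≈ 40.8 µg/L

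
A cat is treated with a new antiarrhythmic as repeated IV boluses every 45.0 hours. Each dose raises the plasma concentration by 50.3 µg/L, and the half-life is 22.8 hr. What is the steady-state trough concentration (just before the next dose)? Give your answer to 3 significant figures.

17.2 µg/L

k = ln 2 / 22.8 = 0.03040 hr⁻¹
Fraction remaining after one interval: e^(−kτ) = e^(−0.03040 × 45.0) = 0.2546
R = 1 / (1 − 0.2546) = 1.342
Css,max = 50.3 × 1.342 = 67.48 µg/L
Css,min = Css,max × e^(−kτ) = 67.48 × 0.2546 ≈ 17.2 µg/L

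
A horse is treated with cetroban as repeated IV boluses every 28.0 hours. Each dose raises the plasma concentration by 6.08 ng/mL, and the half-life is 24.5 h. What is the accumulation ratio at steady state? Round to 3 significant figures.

1.83

k = ln 2 / 24.5 = 0.02829 h⁻¹
Fraction remaining after one interval: e^(−kτ) = e^(−0.02829 × 28.0) = 0.4529
R = 1 / (1 − 0.4529) = 1 / 0.5471 ≈ 1.83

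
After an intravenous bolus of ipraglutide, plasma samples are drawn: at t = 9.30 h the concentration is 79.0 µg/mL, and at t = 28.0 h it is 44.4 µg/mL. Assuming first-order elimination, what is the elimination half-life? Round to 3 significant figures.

22.5 hours

k = ln(C₁/C₂) / (t₂ − t₁) = ln(79.0/44.4) / (28.0 − 9.30)
  = 0.5762 / 18.70 = 0.03081 h⁻¹
t½ = ln 2 / k = ln 2 / 0.03081 ≈ 22.5 hours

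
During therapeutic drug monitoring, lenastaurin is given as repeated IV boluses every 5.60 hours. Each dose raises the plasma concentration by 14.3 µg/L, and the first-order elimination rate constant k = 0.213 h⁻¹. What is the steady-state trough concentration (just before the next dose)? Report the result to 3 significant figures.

Fraction remaining after one interval: e^(−kτ) = e^(−0.2130 × 5.60) = 0.3034
R = 1 / (1 − 0.3034) = 1.435
Css,max = 14.3 × 1.435 = 20.53 µg/L
Css,min = Css,max × e^(−kτ) = 20.53 × 0.3034 ≈ 6.23 µg/L

6.23 µg/L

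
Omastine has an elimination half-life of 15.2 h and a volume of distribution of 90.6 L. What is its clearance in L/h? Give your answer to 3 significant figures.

k = ln 2 / t½ = ln 2 / 15.2 = 0.04560 h⁻¹
CL = k · V = 0.04560 × 90.6 ≈ 4.13 L/h

4.13 L/h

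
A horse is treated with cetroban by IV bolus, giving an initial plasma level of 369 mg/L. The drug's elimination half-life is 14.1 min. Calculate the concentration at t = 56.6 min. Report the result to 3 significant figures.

k = ln 2 / 14.1 = 0.04916 min⁻¹
C(t) = C₀ e^(−kt) = 369 × e^(−0.04916 × 56.6) = 369 × e^(−2.782) = 369 × 0.06189 ≈ 22.8 mg/L

22.8 mg/L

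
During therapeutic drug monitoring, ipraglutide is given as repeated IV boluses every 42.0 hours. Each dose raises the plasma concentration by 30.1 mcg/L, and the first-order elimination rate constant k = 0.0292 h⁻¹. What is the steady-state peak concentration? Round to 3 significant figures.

Fraction remaining after one interval: e^(−kτ) = e^(−0.02920 × 42.0) = 0.2933
R = 1 / (1 − 0.2933) = 1.415
Css,max = 30.1 × 1.415 ≈ 42.6 mcg/L

42.6 mcg/L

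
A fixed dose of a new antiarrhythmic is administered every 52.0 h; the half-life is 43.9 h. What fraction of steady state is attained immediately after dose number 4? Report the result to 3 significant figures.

k = ln 2 / 43.9 = 0.01579 h⁻¹
f_n = 1 − e^(−nkτ) = 1 − e^(−4 × 0.01579 × 52.0) = 1 − e^(−3.284) = 1 − 0.03747 ≈ 0.963

0.963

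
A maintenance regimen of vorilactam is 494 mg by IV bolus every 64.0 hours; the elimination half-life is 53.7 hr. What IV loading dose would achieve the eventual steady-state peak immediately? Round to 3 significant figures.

k = ln 2 / 53.7 = 0.01291 hr⁻¹
Accumulation ratio R = 1 / (1 − e^(−kτ)) = 1 / (1 − e^(−0.01291×64.0)) = 1 / (1 − 0.4378) = 1.779
Loading dose = maintenance dose × R = 494 × 1.779 ≈ 879 mg

879 mg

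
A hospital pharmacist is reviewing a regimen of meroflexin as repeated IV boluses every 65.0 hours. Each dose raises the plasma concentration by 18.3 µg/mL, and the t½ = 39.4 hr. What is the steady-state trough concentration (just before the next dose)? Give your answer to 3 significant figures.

k = ln 2 / 39.4 = 0.01759 hr⁻¹
Fraction remaining after one interval: e^(−kτ) = e^(−0.01759 × 65.0) = 0.3187
R = 1 / (1 − 0.3187) = 1.468
Css,max = 18.3 × 1.468 = 26.86 µg/mL
Css,min = Css,max × e^(−kτ) = 26.86 × 0.3187 ≈ 8.56 µg/mL

8.56 µg/mL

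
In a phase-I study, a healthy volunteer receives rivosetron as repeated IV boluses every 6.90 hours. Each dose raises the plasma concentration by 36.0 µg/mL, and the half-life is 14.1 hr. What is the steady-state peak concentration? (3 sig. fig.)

125 µg/mL

k = ln 2 / 14.1 = 0.04916 hr⁻¹
Fraction remaining after one interval: e^(−kτ) = e^(−0.04916 × 6.90) = 0.7123
R = 1 / (1 − 0.7123) = 3.476
Css,max = 36.0 × 3.476 ≈ 125 µg/mL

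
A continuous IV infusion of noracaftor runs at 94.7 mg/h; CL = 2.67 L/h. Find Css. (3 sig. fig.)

35.5 mg/L

Css = infusion rate / CL = 94.7 / 2.67 ≈ 35.5 mg/L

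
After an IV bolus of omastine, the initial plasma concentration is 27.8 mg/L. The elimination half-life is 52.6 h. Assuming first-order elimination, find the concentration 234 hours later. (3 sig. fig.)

1.27 mg/L

k = ln 2 / 52.6 = 0.01318 h⁻¹
C(t) = C₀ e^(−kt) = 27.8 × e^(−0.01318 × 234) = 27.8 × e^(−3.084) = 27.8 × 0.04579 ≈ 1.27 mg/L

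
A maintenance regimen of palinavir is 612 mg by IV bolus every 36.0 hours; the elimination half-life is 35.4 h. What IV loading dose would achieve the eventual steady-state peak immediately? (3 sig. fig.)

1210 mg

k = ln 2 / 35.4 = 0.01958 h⁻¹
Accumulation ratio R = 1 / (1 − e^(−kτ)) = 1 / (1 − e^(−0.01958×36.0)) = 1 / (1 − 0.4942) = 1.977
Loading dose = maintenance dose × R = 612 × 1.977 ≈ 1210 mg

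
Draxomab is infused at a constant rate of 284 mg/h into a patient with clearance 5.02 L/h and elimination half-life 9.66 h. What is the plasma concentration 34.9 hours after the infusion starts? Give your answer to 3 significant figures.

Css = rate / CL = 284 / 5.02 = 56.57 µg/mL
k = ln 2 / 9.66 = 0.07175 h⁻¹
C(t) = Css (1 − e^(−kt)) = 56.57 × (1 − e^(−2.504)) = 56.57 × 0.9183 ≈ 51.9 µg/mL

51.9 µg/mL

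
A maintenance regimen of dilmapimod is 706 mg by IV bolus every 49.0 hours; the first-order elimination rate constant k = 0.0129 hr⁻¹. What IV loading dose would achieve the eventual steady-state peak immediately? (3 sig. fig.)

Accumulation ratio R = 1 / (1 − e^(−kτ)) = 1 / (1 − e^(−0.01290×49.0)) = 1 / (1 − 0.5315) = 2.134
Loading dose = maintenance dose × R = 706 × 2.134 ≈ 1510 mg

1510 mg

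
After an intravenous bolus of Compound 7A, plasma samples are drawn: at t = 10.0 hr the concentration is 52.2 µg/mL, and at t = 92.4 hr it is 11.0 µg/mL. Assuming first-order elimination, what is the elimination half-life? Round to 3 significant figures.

k = ln(C₁/C₂) / (t₂ − t₁) = ln(52.2/11.0) / (92.4 − 10.0)
  = 1.557 / 82.40 = 0.01890 hr⁻¹
t½ = ln 2 / k = ln 2 / 0.01890 ≈ 36.7 hours

36.7 hours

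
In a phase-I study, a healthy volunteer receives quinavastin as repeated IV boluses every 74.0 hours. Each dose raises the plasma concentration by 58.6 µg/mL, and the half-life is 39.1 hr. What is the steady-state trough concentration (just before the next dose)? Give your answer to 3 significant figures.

21.6 µg/mL

k = ln 2 / 39.1 = 0.01773 hr⁻¹
Fraction remaining after one interval: e^(−kτ) = e^(−0.01773 × 74.0) = 0.2693
R = 1 / (1 − 0.2693) = 1.369
Css,max = 58.6 × 1.369 = 80.20 µg/mL
Css,min = Css,max × e^(−kτ) = 80.20 × 0.2693 ≈ 21.6 µg/mL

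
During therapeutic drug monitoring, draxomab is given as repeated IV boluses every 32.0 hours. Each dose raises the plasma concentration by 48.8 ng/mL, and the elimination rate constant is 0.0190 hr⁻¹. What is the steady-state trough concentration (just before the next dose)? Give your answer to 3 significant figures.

Fraction remaining after one interval: e^(−kτ) = e^(−0.01900 × 32.0) = 0.5444
R = 1 / (1 − 0.5444) = 2.195
Css,max = 48.8 × 2.195 = 107.1 ng/mL
Css,min = Css,max × e^(−kτ) = 107.1 × 0.5444 ≈ 58.3 ng/mL

58.3 ng/mL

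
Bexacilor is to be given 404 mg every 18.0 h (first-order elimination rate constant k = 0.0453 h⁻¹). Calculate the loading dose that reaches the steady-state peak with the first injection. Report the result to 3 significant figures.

Accumulation ratio R = 1 / (1 − e^(−kτ)) = 1 / (1 − e^(−0.04530×18.0)) = 1 / (1 − 0.4425) = 1.794
Loading dose = maintenance dose × R = 404 × 1.794 ≈ 725 mg

725 mg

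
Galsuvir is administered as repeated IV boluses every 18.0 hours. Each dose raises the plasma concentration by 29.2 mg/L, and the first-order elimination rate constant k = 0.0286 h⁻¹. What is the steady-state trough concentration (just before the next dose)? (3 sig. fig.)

43.4 mg/L

Fraction remaining after one interval: e^(−kτ) = e^(−0.02860 × 18.0) = 0.5976
R = 1 / (1 − 0.5976) = 2.485
Css,max = 29.2 × 2.485 = 72.57 mg/L
Css,min = Css,max × e^(−kτ) = 72.57 × 0.5976 ≈ 43.4 mg/L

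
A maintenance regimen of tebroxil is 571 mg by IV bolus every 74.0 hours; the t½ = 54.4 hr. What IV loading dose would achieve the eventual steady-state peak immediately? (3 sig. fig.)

k = ln 2 / 54.4 = 0.01274 hr⁻¹
Accumulation ratio R = 1 / (1 − e^(−kτ)) = 1 / (1 − e^(−0.01274×74.0)) = 1 / (1 − 0.3895) = 1.638
Loading dose = maintenance dose × R = 571 × 1.638 ≈ 935 mg

935 mg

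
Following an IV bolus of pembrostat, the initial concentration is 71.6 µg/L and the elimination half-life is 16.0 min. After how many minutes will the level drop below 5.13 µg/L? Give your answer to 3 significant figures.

60.8 minutes

k = ln 2 / 16.0 = 0.04332 min⁻¹
C(t) = C₀ e^(−kt)  ⇒  t = ln(C₀/C) / k
t = ln(71.6/5.13) / 0.04332 = 2.636 / 0.04332 ≈ 60.8 minutes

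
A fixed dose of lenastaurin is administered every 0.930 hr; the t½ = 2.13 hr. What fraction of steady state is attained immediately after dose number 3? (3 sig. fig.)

k = ln 2 / 2.13 = 0.3254 hr⁻¹
f_n = 1 − e^(−nkτ) = 1 − e^(−3 × 0.3254 × 0.930) = 1 − e^(−0.9079) = 1 − 0.4034 ≈ 0.597

0.597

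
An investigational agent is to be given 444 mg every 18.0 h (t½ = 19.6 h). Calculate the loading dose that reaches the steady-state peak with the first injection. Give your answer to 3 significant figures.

943 mg

k = ln 2 / 19.6 = 0.03536 h⁻¹
Accumulation ratio R = 1 / (1 − e^(−kτ)) = 1 / (1 − e^(−0.03536×18.0)) = 1 / (1 − 0.5291) = 2.124
Loading dose = maintenance dose × R = 444 × 2.124 ≈ 943 mg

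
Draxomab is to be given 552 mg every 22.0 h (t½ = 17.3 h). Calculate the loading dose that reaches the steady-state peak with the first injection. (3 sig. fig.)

942 mg

k = ln 2 / 17.3 = 0.04007 h⁻¹
Accumulation ratio R = 1 / (1 − e^(−kτ)) = 1 / (1 − e^(−0.04007×22.0)) = 1 / (1 − 0.4142) = 1.707
Loading dose = maintenance dose × R = 552 × 1.707 ≈ 942 mg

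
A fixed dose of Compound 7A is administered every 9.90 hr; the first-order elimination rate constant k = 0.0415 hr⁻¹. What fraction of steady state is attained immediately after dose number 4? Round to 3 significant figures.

f_n = 1 − e^(−nkτ) = 1 − e^(−4 × 0.04150 × 9.90) = 1 − e^(−1.643) = 1 − 0.1933 ≈ 0.807

0.807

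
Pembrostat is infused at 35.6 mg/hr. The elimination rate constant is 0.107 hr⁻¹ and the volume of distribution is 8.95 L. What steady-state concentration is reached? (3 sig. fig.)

CL = k · V = 0.107 × 8.95 = 0.9576 L/hr
Css = rate / CL = 35.6 / 0.9576 ≈ 37.2 mg/L

37.2 mg/L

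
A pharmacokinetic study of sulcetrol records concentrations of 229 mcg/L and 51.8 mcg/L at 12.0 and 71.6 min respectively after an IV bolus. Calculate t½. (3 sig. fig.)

27.8 minutes

k = ln(C₁/C₂) / (t₂ − t₁) = ln(229/51.8) / (71.6 − 12.0)
  = 1.486 / 59.60 = 0.02494 min⁻¹
t½ = ln 2 / k = ln 2 / 0.02494 ≈ 27.8 minutes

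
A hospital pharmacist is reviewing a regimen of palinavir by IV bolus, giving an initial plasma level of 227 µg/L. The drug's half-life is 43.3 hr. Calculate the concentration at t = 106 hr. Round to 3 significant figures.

k = ln 2 / 43.3 = 0.01601 hr⁻¹
C(t) = C₀ e^(−kt) = 227 × e^(−0.01601 × 106) = 227 × e^(−1.697) = 227 × 0.1833 ≈ 41.6 µg/L

41.6 µg/L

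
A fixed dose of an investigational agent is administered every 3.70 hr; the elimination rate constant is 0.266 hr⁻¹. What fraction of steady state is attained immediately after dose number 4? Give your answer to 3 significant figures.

f_n = 1 − e^(−nkτ) = 1 − e^(−4 × 0.2660 × 3.70) = 1 − e^(−3.937) = 1 − 0.01951 ≈ 0.980

0.980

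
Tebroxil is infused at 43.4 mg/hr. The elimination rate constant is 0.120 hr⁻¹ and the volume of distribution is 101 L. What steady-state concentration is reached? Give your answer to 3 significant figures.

3.58 mg/L

CL = k · V = 0.120 × 101 = 12.12 L/hr
Css = rate / CL = 43.4 / 12.12 ≈ 3.58 mg/L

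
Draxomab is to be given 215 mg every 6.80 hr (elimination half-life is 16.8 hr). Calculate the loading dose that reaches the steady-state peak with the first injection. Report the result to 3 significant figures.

879 mg

k = ln 2 / 16.8 = 0.04126 hr⁻¹
Accumulation ratio R = 1 / (1 − e^(−kτ)) = 1 / (1 − e^(−0.04126×6.80)) = 1 / (1 − 0.7554) = 4.088
Loading dose = maintenance dose × R = 215 × 4.088 ≈ 879 mg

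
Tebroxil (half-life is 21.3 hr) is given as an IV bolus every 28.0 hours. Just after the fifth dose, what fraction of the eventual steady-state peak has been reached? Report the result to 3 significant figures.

0.989

k = ln 2 / 21.3 = 0.03254 hr⁻¹
f_n = 1 − e^(−nkτ) = 1 − e^(−5 × 0.03254 × 28.0) = 1 − e^(−4.556) = 1 − 0.01051 ≈ 0.989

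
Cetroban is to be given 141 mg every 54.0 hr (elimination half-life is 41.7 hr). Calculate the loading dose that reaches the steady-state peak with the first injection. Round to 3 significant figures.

238 mg

k = ln 2 / 41.7 = 0.01662 hr⁻¹
Accumulation ratio R = 1 / (1 − e^(−kτ)) = 1 / (1 − e^(−0.01662×54.0)) = 1 / (1 − 0.4075) = 1.688
Loading dose = maintenance dose × R = 141 × 1.688 ≈ 238 mg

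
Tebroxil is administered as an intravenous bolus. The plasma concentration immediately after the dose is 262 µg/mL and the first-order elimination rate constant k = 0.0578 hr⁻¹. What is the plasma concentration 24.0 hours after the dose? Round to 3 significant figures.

C(t) = C₀ e^(−kt) = 262 × e^(−0.05780 × 24.0) = 262 × e^(−1.387) = 262 × 0.2498 ≈ 65.4 µg/mL

65.4 µg/mL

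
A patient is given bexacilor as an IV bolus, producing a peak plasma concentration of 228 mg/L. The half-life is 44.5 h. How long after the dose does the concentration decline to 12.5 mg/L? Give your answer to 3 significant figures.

k = ln 2 / 44.5 = 0.01558 h⁻¹
C(t) = C₀ e^(−kt)  ⇒  t = ln(C₀/C) / k
t = ln(228/12.5) / 0.01558 = 2.904 / 0.01558 ≈ 186 hours

186 hours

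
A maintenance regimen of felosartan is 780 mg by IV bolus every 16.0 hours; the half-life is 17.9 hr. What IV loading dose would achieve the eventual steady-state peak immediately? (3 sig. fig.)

1690 mg

k = ln 2 / 17.9 = 0.03872 hr⁻¹
Accumulation ratio R = 1 / (1 − e^(−kτ)) = 1 / (1 − e^(−0.03872×16.0)) = 1 / (1 − 0.5382) = 2.165
Loading dose = maintenance dose × R = 780 × 2.165 ≈ 1690 mg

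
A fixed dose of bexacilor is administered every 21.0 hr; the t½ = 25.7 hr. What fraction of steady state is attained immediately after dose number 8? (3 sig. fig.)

k = ln 2 / 25.7 = 0.02697 hr⁻¹
f_n = 1 − e^(−nkτ) = 1 − e^(−8 × 0.02697 × 21.0) = 1 − e^(−4.531) = 1 − 0.01077 ≈ 0.989

0.989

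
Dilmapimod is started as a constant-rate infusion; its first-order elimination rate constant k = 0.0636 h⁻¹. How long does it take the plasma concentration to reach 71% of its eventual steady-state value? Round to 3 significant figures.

f = 1 − e^(−kt)  ⇒  t = −ln(1 − f) / k
t = −ln(1 − 0.71) / 0.06360 = 1.238 / 0.06360 ≈ 19.5 hours

19.5 hours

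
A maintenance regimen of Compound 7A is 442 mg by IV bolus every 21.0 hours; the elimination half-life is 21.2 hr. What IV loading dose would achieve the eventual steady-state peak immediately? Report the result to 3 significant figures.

k = ln 2 / 21.2 = 0.03270 hr⁻¹
Accumulation ratio R = 1 / (1 − e^(−kτ)) = 1 / (1 − e^(−0.03270×21.0)) = 1 / (1 − 0.5033) = 2.013
Loading dose = maintenance dose × R = 442 × 2.013 ≈ 890 mg

890 mg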